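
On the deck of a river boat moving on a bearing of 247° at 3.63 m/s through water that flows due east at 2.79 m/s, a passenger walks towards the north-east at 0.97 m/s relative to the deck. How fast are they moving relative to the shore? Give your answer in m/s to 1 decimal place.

In east/north components (m/s): passenger relative to river boat = (0.686, 0.686); river boat relative to water = (-3.341, -1.418); water relative to ground = (2.790, 0.000).
Sum = (0.134, -0.732) m/s.
Speed = |(0.134, -0.732)| = 0.745 m/s.

0.7 m/s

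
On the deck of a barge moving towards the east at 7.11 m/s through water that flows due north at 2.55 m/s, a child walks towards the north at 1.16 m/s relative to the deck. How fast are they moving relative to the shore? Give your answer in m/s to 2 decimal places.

8.02 m/s

In east/north components (m/s): child relative to barge = (0.000, 1.160); barge relative to water = (7.110, 0.000); water relative to ground = (0.000, 2.550).
Sum = (7.110, 3.710) m/s.
Speed = |(7.110, 3.710)| = 8.020 m/s.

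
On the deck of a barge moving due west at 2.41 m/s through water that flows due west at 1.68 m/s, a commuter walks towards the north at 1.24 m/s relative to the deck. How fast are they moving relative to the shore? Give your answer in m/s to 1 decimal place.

4.3 m/s

In east/north components (m/s): commuter relative to barge = (0.000, 1.240); barge relative to water = (-2.410, 0.000); water relative to ground = (-1.680, 0.000).
Sum = (-4.090, 1.240) m/s.
Speed = |(-4.090, 1.240)| = 4.274 m/s.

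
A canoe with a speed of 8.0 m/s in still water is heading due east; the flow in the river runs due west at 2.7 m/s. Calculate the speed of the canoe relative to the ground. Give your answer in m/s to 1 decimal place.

5.3 m/s

Taking east as x and north as y: velocity relative to the water = (8.000, 0.000) m/s; the water relative to ground = (-2.700, 0.000) m/s.
Velocity relative to ground = (8.000, 0.000) + (-2.700, 0.000) = (5.300, 0.000) m/s.
Speed = |(5.300, 0.000)| = 5.300 m/s.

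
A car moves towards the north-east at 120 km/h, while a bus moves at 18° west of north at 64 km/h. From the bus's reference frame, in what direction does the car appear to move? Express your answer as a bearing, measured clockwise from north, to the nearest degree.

077°

Taking east as x and north as y: car velocity = (84.853, 84.853) km/h; bus velocity = (-19.777, 60.868) km/h.
Velocity of car relative to bus = (84.853, 84.853) − (-19.777, 60.868) = (104.630, 23.985) km/h.
Bearing = atan2(104.63, 23.99) = 77.09° clockwise from north.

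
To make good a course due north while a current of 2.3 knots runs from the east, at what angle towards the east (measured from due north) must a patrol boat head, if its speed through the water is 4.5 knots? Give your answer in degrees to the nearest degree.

31°

The current pushes perpendicular to the desired track; the heading must have a component into the current equal to 2.3 knots: 4.5 sin θ = 2.3.
sin θ = 0.5111, so θ = 30.738°.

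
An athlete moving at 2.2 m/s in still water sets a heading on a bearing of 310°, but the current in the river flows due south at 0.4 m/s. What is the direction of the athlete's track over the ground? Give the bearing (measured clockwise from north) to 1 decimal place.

301.0°

Taking east as x and north as y: velocity relative to the water = (-1.685, 1.414) m/s; the water relative to ground = (0.000, -0.400) m/s.
Velocity relative to ground = (-1.685, 1.414) + (0.000, -0.400) = (-1.685, 1.014) m/s.
Bearing = atan2(-1.69, 1.01) = 301.04° clockwise from north.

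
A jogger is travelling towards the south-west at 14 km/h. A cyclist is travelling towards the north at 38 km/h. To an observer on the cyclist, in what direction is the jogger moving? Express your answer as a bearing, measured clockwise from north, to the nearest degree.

192°

Taking east as x and north as y: jogger velocity = (-9.899, -9.899) km/h; cyclist velocity = (0.000, 38.000) km/h.
Velocity of jogger relative to cyclist = (-9.899, -9.899) − (0.000, 38.000) = (-9.899, -47.899) km/h.
Bearing = atan2(-9.90, -47.90) = 191.68° clockwise from north.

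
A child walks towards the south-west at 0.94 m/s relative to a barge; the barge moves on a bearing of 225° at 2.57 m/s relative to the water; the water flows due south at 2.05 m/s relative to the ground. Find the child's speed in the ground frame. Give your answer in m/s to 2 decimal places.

In east/north components (m/s): child relative to barge = (-0.665, -0.665); barge relative to water = (-1.817, -1.817); water relative to ground = (0.000, -2.050).
Sum = (-2.482, -4.532) m/s.
Speed = |(-2.482, -4.532)| = 5.167 m/s.

5.17 m/s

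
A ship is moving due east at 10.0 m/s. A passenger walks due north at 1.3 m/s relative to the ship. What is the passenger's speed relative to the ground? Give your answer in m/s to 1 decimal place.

Taking east as x and north as y: ship velocity = (10.000, 0.000) m/s; passenger velocity relative to ship = (0.000, 1.300) m/s.
Velocity relative to ground = (10.000, 0.000) + (0.000, 1.300) = (10.000, 1.300) m/s.
Speed = |(10.000, 1.300)| = 10.084 m/s.

10.1 m/s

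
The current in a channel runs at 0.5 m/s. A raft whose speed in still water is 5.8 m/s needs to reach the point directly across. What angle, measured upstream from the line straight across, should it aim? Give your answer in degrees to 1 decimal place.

4.9°

To cancel the current, the upstream component of the raft's velocity must equal the flow: 5.8 sin θ = 0.5.
sin θ = 0.5 / 5.8 = 0.0862.
θ = arcsin(0.0862) = 4.945°.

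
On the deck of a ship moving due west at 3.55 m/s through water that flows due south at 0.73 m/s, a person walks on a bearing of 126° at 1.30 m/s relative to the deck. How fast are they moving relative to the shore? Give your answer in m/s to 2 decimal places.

In east/north components (m/s): person relative to ship = (1.052, -0.764); ship relative to water = (-3.550, 0.000); water relative to ground = (0.000, -0.730).
Sum = (-2.498, -1.494) m/s.
Speed = |(-2.498, -1.494)| = 2.911 m/s.

2.91 m/s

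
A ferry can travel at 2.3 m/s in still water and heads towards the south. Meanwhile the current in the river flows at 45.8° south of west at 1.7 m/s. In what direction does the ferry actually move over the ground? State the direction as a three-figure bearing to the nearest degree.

Taking east as x and north as y: velocity relative to the water = (0.000, -2.300) m/s; the water relative to ground = (-1.185, -1.219) m/s.
Velocity relative to ground = (0.000, -2.300) + (-1.185, -1.219) = (-1.185, -3.519) m/s.
Bearing = atan2(-1.19, -3.52) = 198.61° clockwise from north.

199°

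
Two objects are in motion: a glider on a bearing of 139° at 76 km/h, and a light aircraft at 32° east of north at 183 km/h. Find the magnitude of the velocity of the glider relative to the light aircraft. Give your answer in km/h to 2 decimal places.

217.71 km/h

Taking east as x and north as y: glider velocity = (49.860, -57.358) km/h; light aircraft velocity = (96.975, 155.193) km/h.
Velocity of glider relative to light aircraft = (49.860, -57.358) − (96.975, 155.193) = (-47.115, -212.551) km/h.
Magnitude = |(-47.115, -212.551)| = 217.710 km/h.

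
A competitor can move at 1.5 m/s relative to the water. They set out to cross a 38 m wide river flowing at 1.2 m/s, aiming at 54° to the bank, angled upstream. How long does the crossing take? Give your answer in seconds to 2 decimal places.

The component of the competitor's velocity perpendicular to the bank is 1.5 × sin 54° = 1.214 m/s.
The flow acts along the bank and has no component across it.
Time = 38 / 1.214 = 31.314 s.

31.31 s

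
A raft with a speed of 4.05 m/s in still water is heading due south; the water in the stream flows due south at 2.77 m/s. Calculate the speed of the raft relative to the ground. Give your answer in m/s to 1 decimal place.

6.8 m/s

Taking east as x and north as y: velocity relative to the water = (0.000, -4.050) m/s; the water relative to ground = (0.000, -2.770) m/s.
Velocity relative to ground = (0.000, -4.050) + (0.000, -2.770) = (0.000, -6.820) m/s.
Speed = |(0.000, -6.820)| = 6.820 m/s.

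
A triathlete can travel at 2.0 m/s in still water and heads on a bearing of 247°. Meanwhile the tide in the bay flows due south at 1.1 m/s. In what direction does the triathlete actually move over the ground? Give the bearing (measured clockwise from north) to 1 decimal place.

Taking east as x and north as y: velocity relative to the water = (-1.841, -0.781) m/s; the water relative to ground = (0.000, -1.100) m/s.
Velocity relative to ground = (-1.841, -0.781) + (0.000, -1.100) = (-1.841, -1.881) m/s.
Bearing = atan2(-1.84, -1.88) = 224.38° clockwise from north.

224.4°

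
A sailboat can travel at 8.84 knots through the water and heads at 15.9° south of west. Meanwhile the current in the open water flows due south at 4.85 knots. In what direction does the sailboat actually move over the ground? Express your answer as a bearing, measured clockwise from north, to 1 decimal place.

229.5°

Taking east as x and north as y: velocity relative to the water = (-8.502, -2.422) knots; the water relative to ground = (0.000, -4.850) knots.
Velocity relative to ground = (-8.502, -2.422) + (0.000, -4.850) = (-8.502, -7.272) knots.
Bearing = atan2(-8.50, -7.27) = 229.46° clockwise from north.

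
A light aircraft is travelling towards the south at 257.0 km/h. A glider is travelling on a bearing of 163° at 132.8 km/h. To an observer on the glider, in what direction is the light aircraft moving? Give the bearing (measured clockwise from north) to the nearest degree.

Taking east as x and north as y: light aircraft velocity = (0.000, -257.000) km/h; glider velocity = (38.827, -126.997) km/h.
Velocity of light aircraft relative to glider = (0.000, -257.000) − (38.827, -126.997) = (-38.827, -130.003) km/h.
Bearing = atan2(-38.83, -130.00) = 196.63° clockwise from north.

197°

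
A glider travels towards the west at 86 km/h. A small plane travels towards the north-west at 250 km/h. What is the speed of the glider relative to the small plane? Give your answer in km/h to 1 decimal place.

198.7 km/h

Taking east as x and north as y: glider velocity = (-86.000, 0.000) km/h; small plane velocity = (-176.777, 176.777) km/h.
Velocity of glider relative to small plane = (-86.000, 0.000) − (-176.777, 176.777) = (90.777, -176.777) km/h.
Magnitude = |(90.777, -176.777)| = 198.722 km/h.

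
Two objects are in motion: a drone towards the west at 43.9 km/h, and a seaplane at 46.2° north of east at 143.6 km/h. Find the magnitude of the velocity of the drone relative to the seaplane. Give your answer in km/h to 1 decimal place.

176.8 km/h

Taking east as x and north as y: drone velocity = (-43.900, 0.000) km/h; seaplane velocity = (99.392, 103.645) km/h.
Velocity of drone relative to seaplane = (-43.900, 0.000) − (99.392, 103.645) = (-143.292, -103.645) km/h.
Magnitude = |(-143.292, -103.645)| = 176.847 km/h.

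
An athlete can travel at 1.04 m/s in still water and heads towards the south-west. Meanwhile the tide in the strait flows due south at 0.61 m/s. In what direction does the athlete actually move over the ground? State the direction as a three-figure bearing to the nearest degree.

Taking east as x and north as y: velocity relative to the water = (-0.735, -0.735) m/s; the water relative to ground = (0.000, -0.610) m/s.
Velocity relative to ground = (-0.735, -0.735) + (0.000, -0.610) = (-0.735, -1.345) m/s.
Bearing = atan2(-0.74, -1.35) = 208.66° clockwise from north.

209°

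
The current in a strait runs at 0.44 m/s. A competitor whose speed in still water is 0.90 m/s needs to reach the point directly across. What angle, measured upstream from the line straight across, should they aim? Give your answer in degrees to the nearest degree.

29°

To cancel the current, the upstream component of the competitor's velocity must equal the flow: 0.90 sin θ = 0.44.
sin θ = 0.44 / 0.90 = 0.4889.
θ = arcsin(0.4889) = 29.268°.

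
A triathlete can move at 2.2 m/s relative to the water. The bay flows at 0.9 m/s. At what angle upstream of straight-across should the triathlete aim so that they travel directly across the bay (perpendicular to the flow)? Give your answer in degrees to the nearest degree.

24°

To cancel the current, the upstream component of the triathlete's velocity must equal the flow: 2.2 sin θ = 0.9.
sin θ = 0.9 / 2.2 = 0.4091.
θ = arcsin(0.4091) = 24.148°.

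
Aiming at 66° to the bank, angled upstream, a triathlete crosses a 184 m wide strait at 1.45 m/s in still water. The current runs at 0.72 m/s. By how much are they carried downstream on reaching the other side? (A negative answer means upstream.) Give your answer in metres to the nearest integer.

Perpendicular speed = 1.325 m/s; crossing time = 184 / 1.325 = 138.906 s.
Net downstream speed = 0.130 m/s.
Drift = 0.130 × 138.906 = 18.090 m (downstream).

18 m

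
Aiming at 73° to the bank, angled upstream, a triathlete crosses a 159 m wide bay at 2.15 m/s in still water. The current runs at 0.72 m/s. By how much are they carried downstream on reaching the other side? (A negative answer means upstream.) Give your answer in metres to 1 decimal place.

Perpendicular speed = 2.056 m/s; crossing time = 159 / 2.056 = 77.333 s.
Net downstream speed = 0.091 m/s.
Drift = 0.091 × 77.333 = 7.068 m (downstream).

7.1 m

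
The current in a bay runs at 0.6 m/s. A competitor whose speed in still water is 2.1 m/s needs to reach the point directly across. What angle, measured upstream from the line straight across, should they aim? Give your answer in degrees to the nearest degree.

17°

To cancel the current, the upstream component of the competitor's velocity must equal the flow: 2.1 sin θ = 0.6.
sin θ = 0.6 / 2.1 = 0.2857.
θ = arcsin(0.2857) = 16.602°.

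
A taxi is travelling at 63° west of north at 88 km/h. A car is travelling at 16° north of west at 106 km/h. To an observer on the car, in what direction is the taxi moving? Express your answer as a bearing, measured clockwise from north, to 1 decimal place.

065.4°

Taking east as x and north as y: taxi velocity = (-78.409, 39.951) km/h; car velocity = (-101.894, 29.218) km/h.
Velocity of taxi relative to car = (-78.409, 39.951) − (-101.894, 29.218) = (23.485, 10.734) km/h.
Bearing = atan2(23.49, 10.73) = 65.44° clockwise from north.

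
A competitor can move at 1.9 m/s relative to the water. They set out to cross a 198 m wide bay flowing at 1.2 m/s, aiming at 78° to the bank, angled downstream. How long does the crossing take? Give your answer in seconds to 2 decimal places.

106.54 s

The component of the competitor's velocity perpendicular to the bank is 1.9 × sin 78° = 1.858 m/s.
Only the cross-stream component determines the crossing time; the current contributes nothing perpendicular to the bank.
Time = 198 / 1.858 = 106.539 s.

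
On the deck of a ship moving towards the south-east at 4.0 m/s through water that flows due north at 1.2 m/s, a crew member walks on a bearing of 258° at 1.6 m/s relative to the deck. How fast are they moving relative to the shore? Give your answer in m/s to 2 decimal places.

2.33 m/s

In east/north components (m/s): crew member relative to ship = (-1.565, -0.333); ship relative to water = (2.828, -2.828); water relative to ground = (0.000, 1.200).
Sum = (1.263, -1.961) m/s.
Speed = |(1.263, -1.961)| = 2.333 m/s.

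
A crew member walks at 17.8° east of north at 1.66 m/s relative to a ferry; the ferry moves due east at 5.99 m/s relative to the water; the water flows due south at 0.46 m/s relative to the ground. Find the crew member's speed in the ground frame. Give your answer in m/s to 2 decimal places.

6.59 m/s

In east/north components (m/s): crew member relative to ferry = (0.507, 1.581); ferry relative to water = (5.990, 0.000); water relative to ground = (0.000, -0.460).
Sum = (6.497, 1.121) m/s.
Speed = |(6.497, 1.121)| = 6.593 m/s.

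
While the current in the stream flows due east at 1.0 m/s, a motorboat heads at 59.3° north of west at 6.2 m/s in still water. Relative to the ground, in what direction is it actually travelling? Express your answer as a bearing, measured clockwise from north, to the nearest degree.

338°

Taking east as x and north as y: velocity relative to the water = (-3.165, 5.331) m/s; the water relative to ground = (1.000, 0.000) m/s.
Velocity relative to ground = (-3.165, 5.331) + (1.000, 0.000) = (-2.165, 5.331) m/s.
Bearing = atan2(-2.17, 5.33) = 337.89° clockwise from north.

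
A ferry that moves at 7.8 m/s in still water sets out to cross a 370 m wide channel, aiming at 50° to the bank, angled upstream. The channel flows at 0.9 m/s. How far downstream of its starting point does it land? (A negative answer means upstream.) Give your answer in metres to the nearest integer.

Perpendicular speed = 5.975 m/s; crossing time = 370 / 5.975 = 61.923 s.
Net downstream speed = -4.114 m/s.
Drift = -4.114 × 61.923 = -254.736 m (upstream).

-255 m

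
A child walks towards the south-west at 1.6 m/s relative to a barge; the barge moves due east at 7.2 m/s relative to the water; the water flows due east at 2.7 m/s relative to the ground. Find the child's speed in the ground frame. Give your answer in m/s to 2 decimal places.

In east/north components (m/s): child relative to barge = (-1.131, -1.131); barge relative to water = (7.200, 0.000); water relative to ground = (2.700, 0.000).
Sum = (8.769, -1.131) m/s.
Speed = |(8.769, -1.131)| = 8.841 m/s.

8.84 m/s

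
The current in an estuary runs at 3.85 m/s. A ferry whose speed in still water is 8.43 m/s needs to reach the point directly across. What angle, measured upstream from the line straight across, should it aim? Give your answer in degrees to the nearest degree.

To cancel the current, the upstream component of the ferry's velocity must equal the flow: 8.43 sin θ = 3.85.
sin θ = 3.85 / 8.43 = 0.4567.
θ = arcsin(0.4567) = 27.175°.

27°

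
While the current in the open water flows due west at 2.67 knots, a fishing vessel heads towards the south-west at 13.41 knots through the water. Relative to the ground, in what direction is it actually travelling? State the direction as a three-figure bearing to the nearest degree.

232°

Taking east as x and north as y: velocity relative to the water = (-9.482, -9.482) knots; the water relative to ground = (-2.670, 0.000) knots.
Velocity relative to ground = (-9.482, -9.482) + (-2.670, 0.000) = (-12.152, -9.482) knots.
Bearing = atan2(-12.15, -9.48) = 232.04° clockwise from north.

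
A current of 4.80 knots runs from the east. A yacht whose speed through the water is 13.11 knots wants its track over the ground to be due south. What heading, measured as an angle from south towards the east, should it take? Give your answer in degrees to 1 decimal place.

21.5°

The current pushes perpendicular to the desired track; the heading must have a component into the current equal to 4.80 knots: 13.11 sin θ = 4.80.
sin θ = 0.3661, so θ = 21.477°.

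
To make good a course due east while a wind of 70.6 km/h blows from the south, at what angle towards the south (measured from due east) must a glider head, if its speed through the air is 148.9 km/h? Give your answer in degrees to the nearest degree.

The wind pushes perpendicular to the desired track; the heading must have a component into the wind equal to 70.6 km/h: 148.9 sin θ = 70.6.
sin θ = 0.4741, so θ = 28.304°.

28°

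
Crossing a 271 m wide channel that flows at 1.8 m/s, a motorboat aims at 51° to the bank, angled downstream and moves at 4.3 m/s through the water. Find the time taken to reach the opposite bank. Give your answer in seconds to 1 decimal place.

81.1 s

The component of the motorboat's velocity perpendicular to the bank is 4.3 × sin 51° = 3.342 m/s.
Only the cross-stream component determines the crossing time; the current contributes nothing perpendicular to the bank.
Time = 271 / 3.342 = 81.096 s.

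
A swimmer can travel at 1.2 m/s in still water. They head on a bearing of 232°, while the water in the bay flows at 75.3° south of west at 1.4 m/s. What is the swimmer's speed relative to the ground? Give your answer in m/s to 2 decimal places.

Taking east as x and north as y: velocity relative to the water = (-0.946, -0.739) m/s; the water relative to ground = (-0.355, -1.354) m/s.
Velocity relative to ground = (-0.946, -0.739) + (-0.355, -1.354) = (-1.301, -2.093) m/s.
Speed = |(-1.301, -2.093)| = 2.464 m/s.

2.46 m/s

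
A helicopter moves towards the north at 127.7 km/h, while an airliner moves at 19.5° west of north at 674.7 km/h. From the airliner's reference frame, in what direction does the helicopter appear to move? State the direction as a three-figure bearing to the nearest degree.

156°

Taking east as x and north as y: helicopter velocity = (0.000, 127.700) km/h; airliner velocity = (-225.219, 636.000) km/h.
Velocity of helicopter relative to airliner = (0.000, 127.700) − (-225.219, 636.000) = (225.219, -508.300) km/h.
Bearing = atan2(225.22, -508.30) = 156.10° clockwise from north.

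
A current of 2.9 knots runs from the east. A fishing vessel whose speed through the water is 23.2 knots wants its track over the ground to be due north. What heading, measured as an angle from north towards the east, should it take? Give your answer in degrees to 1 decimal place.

7.2°

The current pushes perpendicular to the desired track; the heading must have a component into the current equal to 2.9 knots: 23.2 sin θ = 2.9.
sin θ = 0.1250, so θ = 7.181°.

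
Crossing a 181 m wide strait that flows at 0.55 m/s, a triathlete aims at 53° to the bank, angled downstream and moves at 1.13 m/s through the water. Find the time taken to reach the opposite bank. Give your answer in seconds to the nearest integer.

The component of the triathlete's velocity perpendicular to the bank is 1.13 × sin 53° = 0.902 m/s.
The current is parallel to the bank, so it does not affect the crossing time.
Time = 181 / 0.902 = 200.563 s.

201 s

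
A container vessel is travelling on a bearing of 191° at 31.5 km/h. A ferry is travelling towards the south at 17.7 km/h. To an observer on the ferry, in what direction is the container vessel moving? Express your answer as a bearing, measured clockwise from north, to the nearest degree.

Taking east as x and north as y: container vessel velocity = (-6.010, -30.921) km/h; ferry velocity = (0.000, -17.700) km/h.
Velocity of container vessel relative to ferry = (-6.010, -30.921) − (0.000, -17.700) = (-6.010, -13.221) km/h.
Bearing = atan2(-6.01, -13.22) = 204.45° clockwise from north.

204°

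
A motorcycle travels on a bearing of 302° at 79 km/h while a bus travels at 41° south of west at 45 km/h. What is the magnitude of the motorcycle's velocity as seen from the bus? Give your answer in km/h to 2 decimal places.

Taking east as x and north as y: motorcycle velocity = (-66.996, 41.864) km/h; bus velocity = (-33.962, -29.523) km/h.
Velocity of motorcycle relative to bus = (-66.996, 41.864) − (-33.962, -29.523) = (-33.034, 71.386) km/h.
Magnitude = |(-33.034, 71.386)| = 78.659 km/h.

78.66 km/h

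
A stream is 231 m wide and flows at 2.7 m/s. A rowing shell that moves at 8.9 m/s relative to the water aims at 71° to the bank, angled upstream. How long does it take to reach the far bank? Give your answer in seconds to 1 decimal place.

27.5 s

The component of the rowing shell's velocity perpendicular to the bank is 8.9 × sin 71° = 8.415 m/s.
The flow acts along the bank and has no component across it.
Time = 231 / 8.415 = 27.451 s.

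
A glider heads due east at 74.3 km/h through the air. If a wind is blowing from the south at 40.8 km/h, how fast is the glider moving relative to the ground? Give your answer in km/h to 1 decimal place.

Taking east as x and north as y: velocity relative to the air = (74.300, 0.000) km/h; the air relative to ground = (0.000, 40.800) km/h.
Velocity relative to ground = (74.300, 0.000) + (0.000, 40.800) = (74.300, 40.800) km/h.
Speed = |(74.300, 40.800)| = 84.765 km/h.

84.8 km/h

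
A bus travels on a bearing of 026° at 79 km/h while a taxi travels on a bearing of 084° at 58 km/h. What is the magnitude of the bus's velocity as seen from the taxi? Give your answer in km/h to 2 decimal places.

68.91 km/h

Taking east as x and north as y: bus velocity = (34.631, 71.005) km/h; taxi velocity = (57.682, 6.063) km/h.
Velocity of bus relative to taxi = (34.631, 71.005) − (57.682, 6.063) = (-23.051, 64.942) km/h.
Magnitude = |(-23.051, 64.942)| = 68.912 km/h.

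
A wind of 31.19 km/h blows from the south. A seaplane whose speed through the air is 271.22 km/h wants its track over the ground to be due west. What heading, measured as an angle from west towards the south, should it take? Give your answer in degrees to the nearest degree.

7°

The wind pushes perpendicular to the desired track; the heading must have a component into the wind equal to 31.19 km/h: 271.22 sin θ = 31.19.
sin θ = 0.1150, so θ = 6.604°.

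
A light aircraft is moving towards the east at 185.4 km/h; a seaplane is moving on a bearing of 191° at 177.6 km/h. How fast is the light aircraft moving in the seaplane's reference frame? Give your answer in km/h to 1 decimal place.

280.1 km/h

Taking east as x and north as y: light aircraft velocity = (185.400, 0.000) km/h; seaplane velocity = (-33.888, -174.337) km/h.
Velocity of light aircraft relative to seaplane = (185.400, 0.000) − (-33.888, -174.337) = (219.288, 174.337) km/h.
Magnitude = |(219.288, 174.337)| = 280.144 km/h.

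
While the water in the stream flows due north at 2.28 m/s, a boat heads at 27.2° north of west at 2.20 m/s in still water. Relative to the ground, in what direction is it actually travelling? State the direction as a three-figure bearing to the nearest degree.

329°

Taking east as x and north as y: velocity relative to the water = (-1.957, 1.006) m/s; the water relative to ground = (0.000, 2.280) m/s.
Velocity relative to ground = (-1.957, 1.006) + (0.000, 2.280) = (-1.957, 3.286) m/s.
Bearing = atan2(-1.96, 3.29) = 329.22° clockwise from north.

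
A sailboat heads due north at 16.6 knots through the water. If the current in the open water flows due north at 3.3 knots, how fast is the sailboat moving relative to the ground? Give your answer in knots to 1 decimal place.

Taking east as x and north as y: velocity relative to the water = (0.000, 16.600) knots; the water relative to ground = (0.000, 3.300) knots.
Velocity relative to ground = (0.000, 16.600) + (0.000, 3.300) = (0.000, 19.900) knots.
Speed = |(0.000, 19.900)| = 19.900 knots.

19.9 knots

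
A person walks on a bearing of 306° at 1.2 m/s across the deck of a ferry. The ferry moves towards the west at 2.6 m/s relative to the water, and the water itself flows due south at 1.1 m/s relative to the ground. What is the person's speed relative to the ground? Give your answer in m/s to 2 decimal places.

In east/north components (m/s): person relative to ferry = (-0.971, 0.705); ferry relative to water = (-2.600, 0.000); water relative to ground = (0.000, -1.100).
Sum = (-3.571, -0.395) m/s.
Speed = |(-3.571, -0.395)| = 3.593 m/s.

3.59 m/s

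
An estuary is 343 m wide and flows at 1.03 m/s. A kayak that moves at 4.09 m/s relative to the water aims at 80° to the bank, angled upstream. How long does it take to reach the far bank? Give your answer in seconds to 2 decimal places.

85.16 s

The component of the kayak's velocity perpendicular to the bank is 4.09 × sin 80° = 4.028 m/s.
Only the cross-stream component determines the crossing time; the current contributes nothing perpendicular to the bank.
Time = 343 / 4.028 = 85.157 s.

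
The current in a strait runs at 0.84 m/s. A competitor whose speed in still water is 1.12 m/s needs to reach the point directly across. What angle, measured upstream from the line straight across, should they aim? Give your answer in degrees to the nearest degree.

To cancel the current, the upstream component of the competitor's velocity must equal the flow: 1.12 sin θ = 0.84.
sin θ = 0.84 / 1.12 = 0.7500.
θ = arcsin(0.7500) = 48.590°.

49°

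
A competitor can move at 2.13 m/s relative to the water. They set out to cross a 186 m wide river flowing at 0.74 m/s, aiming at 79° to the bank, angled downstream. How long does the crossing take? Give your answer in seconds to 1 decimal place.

89.0 s

The component of the competitor's velocity perpendicular to the bank is 2.13 × sin 79° = 2.091 m/s.
Only the cross-stream component determines the crossing time; the current contributes nothing perpendicular to the bank.
Time = 186 / 2.091 = 88.958 s.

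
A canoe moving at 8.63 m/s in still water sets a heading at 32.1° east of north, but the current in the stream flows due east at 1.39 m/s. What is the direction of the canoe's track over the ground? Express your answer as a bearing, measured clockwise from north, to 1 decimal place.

039.3°

Taking east as x and north as y: velocity relative to the water = (4.586, 7.311) m/s; the water relative to ground = (1.390, 0.000) m/s.
Velocity relative to ground = (4.586, 7.311) + (1.390, 0.000) = (5.976, 7.311) m/s.
Bearing = atan2(5.98, 7.31) = 39.26° clockwise from north.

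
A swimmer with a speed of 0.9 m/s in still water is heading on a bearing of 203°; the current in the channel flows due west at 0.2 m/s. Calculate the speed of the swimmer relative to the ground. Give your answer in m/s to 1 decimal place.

1.0 m/s

Taking east as x and north as y: velocity relative to the water = (-0.352, -0.828) m/s; the water relative to ground = (-0.200, 0.000) m/s.
Velocity relative to ground = (-0.352, -0.828) + (-0.200, 0.000) = (-0.552, -0.828) m/s.
Speed = |(-0.552, -0.828)| = 0.995 m/s.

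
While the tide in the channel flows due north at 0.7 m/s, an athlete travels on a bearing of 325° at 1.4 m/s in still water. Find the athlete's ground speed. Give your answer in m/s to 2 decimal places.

2.01 m/s

Taking east as x and north as y: velocity relative to the water = (-0.803, 1.147) m/s; the water relative to ground = (0.000, 0.700) m/s.
Velocity relative to ground = (-0.803, 1.147) + (0.000, 0.700) = (-0.803, 1.847) m/s.
Speed = |(-0.803, 1.847)| = 2.014 m/s.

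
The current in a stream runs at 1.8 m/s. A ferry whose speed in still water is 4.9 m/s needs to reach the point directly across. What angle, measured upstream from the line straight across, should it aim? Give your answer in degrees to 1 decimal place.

21.6°

To cancel the current, the upstream component of the ferry's velocity must equal the flow: 4.9 sin θ = 1.8.
sin θ = 1.8 / 4.9 = 0.3673.
θ = arcsin(0.3673) = 21.552°.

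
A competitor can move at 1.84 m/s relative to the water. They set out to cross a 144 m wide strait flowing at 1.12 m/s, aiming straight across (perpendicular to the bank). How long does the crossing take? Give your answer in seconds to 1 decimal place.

78.3 s

The component of the competitor's velocity perpendicular to the bank is 1.84 m/s.
Only the cross-stream component determines the crossing time; the current contributes nothing perpendicular to the bank.
Time = 144 / 1.840 = 78.261 s.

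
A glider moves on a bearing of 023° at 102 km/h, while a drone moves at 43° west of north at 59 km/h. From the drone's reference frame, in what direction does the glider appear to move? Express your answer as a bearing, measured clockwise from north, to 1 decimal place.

Taking east as x and north as y: glider velocity = (39.855, 93.891) km/h; drone velocity = (-40.238, 43.150) km/h.
Velocity of glider relative to drone = (39.855, 93.891) − (-40.238, 43.150) = (80.092, 50.742) km/h.
Bearing = atan2(80.09, 50.74) = 57.64° clockwise from north.

057.6°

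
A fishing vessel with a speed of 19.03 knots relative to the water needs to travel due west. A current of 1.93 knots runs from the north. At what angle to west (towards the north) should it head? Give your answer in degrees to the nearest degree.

6°

The current pushes perpendicular to the desired track; the heading must have a component into the current equal to 1.93 knots: 19.03 sin θ = 1.93.
sin θ = 0.1014, so θ = 5.821°.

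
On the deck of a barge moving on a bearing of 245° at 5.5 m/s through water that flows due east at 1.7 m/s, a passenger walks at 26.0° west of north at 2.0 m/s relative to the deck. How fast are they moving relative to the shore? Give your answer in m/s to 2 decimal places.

In east/north components (m/s): passenger relative to barge = (-0.877, 1.798); barge relative to water = (-4.985, -2.324); water relative to ground = (1.700, 0.000).
Sum = (-4.161, -0.527) m/s.
Speed = |(-4.161, -0.527)| = 4.195 m/s.

4.19 m/s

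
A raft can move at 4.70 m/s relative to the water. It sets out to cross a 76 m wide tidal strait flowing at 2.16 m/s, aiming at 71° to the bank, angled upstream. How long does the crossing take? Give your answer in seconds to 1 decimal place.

17.1 s

The component of the raft's velocity perpendicular to the bank is 4.70 × sin 71° = 4.444 m/s.
The flow acts along the bank and has no component across it.
Time = 76 / 4.444 = 17.102 s.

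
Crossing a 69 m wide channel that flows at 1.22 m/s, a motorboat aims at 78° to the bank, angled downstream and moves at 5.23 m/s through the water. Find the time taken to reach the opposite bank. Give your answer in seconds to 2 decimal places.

The component of the motorboat's velocity perpendicular to the bank is 5.23 × sin 78° = 5.116 m/s.
The current is parallel to the bank, so it does not affect the crossing time.
Time = 69 / 5.116 = 13.488 s.

13.49 s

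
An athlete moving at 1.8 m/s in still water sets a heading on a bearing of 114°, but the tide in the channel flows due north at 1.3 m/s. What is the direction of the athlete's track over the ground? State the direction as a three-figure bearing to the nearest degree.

Taking east as x and north as y: velocity relative to the water = (1.644, -0.732) m/s; the water relative to ground = (0.000, 1.300) m/s.
Velocity relative to ground = (1.644, -0.732) + (0.000, 1.300) = (1.644, 0.568) m/s.
Bearing = atan2(1.64, 0.57) = 70.95° clockwise from north.

071°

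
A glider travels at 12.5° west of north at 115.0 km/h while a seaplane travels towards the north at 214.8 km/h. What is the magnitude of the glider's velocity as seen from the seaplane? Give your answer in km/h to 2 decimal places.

Taking east as x and north as y: glider velocity = (-24.891, 112.274) km/h; seaplane velocity = (0.000, 214.800) km/h.
Velocity of glider relative to seaplane = (-24.891, 112.274) − (0.000, 214.800) = (-24.891, -102.526) km/h.
Magnitude = |(-24.891, -102.526)| = 105.504 km/h.

105.50 km/h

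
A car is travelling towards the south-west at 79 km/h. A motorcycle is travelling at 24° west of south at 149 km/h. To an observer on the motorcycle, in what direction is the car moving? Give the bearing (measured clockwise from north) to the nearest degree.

003°

Taking east as x and north as y: car velocity = (-55.861, -55.861) km/h; motorcycle velocity = (-60.604, -136.118) km/h.
Velocity of car relative to motorcycle = (-55.861, -55.861) − (-60.604, -136.118) = (4.742, 80.257) km/h.
Bearing = atan2(4.74, 80.26) = 3.38° clockwise from north.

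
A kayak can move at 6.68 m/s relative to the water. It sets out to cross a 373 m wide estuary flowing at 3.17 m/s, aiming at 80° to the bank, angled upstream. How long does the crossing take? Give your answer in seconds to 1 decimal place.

56.7 s

The component of the kayak's velocity perpendicular to the bank is 6.68 × sin 80° = 6.579 m/s.
Only the cross-stream component determines the crossing time; the current contributes nothing perpendicular to the bank.
Time = 373 / 6.579 = 56.700 s.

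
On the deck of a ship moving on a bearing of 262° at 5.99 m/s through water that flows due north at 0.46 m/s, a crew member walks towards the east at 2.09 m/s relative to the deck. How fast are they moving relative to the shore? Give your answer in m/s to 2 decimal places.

3.86 m/s

In east/north components (m/s): crew member relative to ship = (2.090, 0.000); ship relative to water = (-5.932, -0.834); water relative to ground = (0.000, 0.460).
Sum = (-3.842, -0.374) m/s.
Speed = |(-3.842, -0.374)| = 3.860 m/s.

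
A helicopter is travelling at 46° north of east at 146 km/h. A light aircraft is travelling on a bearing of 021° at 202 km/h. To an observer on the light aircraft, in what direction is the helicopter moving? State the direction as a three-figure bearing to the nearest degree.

Taking east as x and north as y: helicopter velocity = (101.420, 105.024) km/h; light aircraft velocity = (72.390, 188.583) km/h.
Velocity of helicopter relative to light aircraft = (101.420, 105.024) − (72.390, 188.583) = (29.030, -83.560) km/h.
Bearing = atan2(29.03, -83.56) = 160.84° clockwise from north.

161°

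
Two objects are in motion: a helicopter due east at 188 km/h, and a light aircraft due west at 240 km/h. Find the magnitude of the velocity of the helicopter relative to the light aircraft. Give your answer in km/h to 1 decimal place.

Taking east as x and north as y: helicopter velocity = (188.000, 0.000) km/h; light aircraft velocity = (-240.000, 0.000) km/h.
Velocity of helicopter relative to light aircraft = (188.000, 0.000) − (-240.000, 0.000) = (428.000, 0.000) km/h.
Magnitude = |(428.000, 0.000)| = 428.000 km/h.

428.0 km/h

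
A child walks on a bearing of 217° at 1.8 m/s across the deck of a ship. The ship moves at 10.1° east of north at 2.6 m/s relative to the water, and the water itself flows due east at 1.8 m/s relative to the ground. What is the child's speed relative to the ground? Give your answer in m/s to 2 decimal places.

1.62 m/s

In east/north components (m/s): child relative to ship = (-1.083, -1.438); ship relative to water = (0.456, 2.560); water relative to ground = (1.800, 0.000).
Sum = (1.173, 1.122) m/s.
Speed = |(1.173, 1.122)| = 1.623 m/s.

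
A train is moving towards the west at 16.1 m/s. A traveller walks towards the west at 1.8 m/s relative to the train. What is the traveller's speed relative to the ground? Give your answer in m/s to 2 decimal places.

Taking east as x and north as y: train velocity = (-16.100, 0.000) m/s; traveller velocity relative to train = (-1.800, 0.000) m/s.
Velocity relative to ground = (-16.100, 0.000) + (-1.800, 0.000) = (-17.900, 0.000) m/s.
Speed = |(-17.900, 0.000)| = 17.900 m/s.

17.90 m/s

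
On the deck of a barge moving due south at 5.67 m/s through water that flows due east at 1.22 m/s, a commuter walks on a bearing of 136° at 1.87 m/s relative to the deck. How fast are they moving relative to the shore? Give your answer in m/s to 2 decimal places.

7.45 m/s

In east/north components (m/s): commuter relative to barge = (1.299, -1.345); barge relative to water = (0.000, -5.670); water relative to ground = (1.220, 0.000).
Sum = (2.519, -7.015) m/s.
Speed = |(2.519, -7.015)| = 7.454 m/s.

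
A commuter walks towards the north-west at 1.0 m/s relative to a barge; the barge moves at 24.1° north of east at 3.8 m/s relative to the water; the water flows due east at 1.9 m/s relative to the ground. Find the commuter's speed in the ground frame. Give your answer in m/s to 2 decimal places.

In east/north components (m/s): commuter relative to barge = (-0.707, 0.707); barge relative to water = (3.469, 1.552); water relative to ground = (1.900, 0.000).
Sum = (4.662, 2.259) m/s.
Speed = |(4.662, 2.259)| = 5.180 m/s.

5.18 m/s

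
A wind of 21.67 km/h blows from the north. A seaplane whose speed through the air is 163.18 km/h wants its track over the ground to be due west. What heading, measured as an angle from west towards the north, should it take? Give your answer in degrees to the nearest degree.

8°

The wind pushes perpendicular to the desired track; the heading must have a component into the wind equal to 21.67 km/h: 163.18 sin θ = 21.67.
sin θ = 0.1328, so θ = 7.631°.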